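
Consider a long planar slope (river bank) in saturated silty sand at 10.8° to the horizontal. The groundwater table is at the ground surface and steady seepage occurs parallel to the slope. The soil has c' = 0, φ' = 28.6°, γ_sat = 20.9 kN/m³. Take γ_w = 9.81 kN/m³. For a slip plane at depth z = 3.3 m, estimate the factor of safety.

FS = 1.52

With seepage parallel to the slope and the water table at the surface, the effective normal stress on the slip plane uses the buoyant unit weight γ' = γ_sat − γ_w while the driving shear stress uses γ_sat:
FS = [c' + γ' z cos²β tanφ'] / [γ_sat z sinβ cosβ]
(For c' = 0 this reduces to FS = (γ'/γ_sat)·tanφ'/tanβ.)
γ' = 20.9 − 9.81 = 11.09 kN/m³
Numerator = 0.0 + 11.09·3.3·cos²10.8°·tan28.6° = 0.0 + 11.09·3.3·0.9649·0.5452 = 19.253 kPa
Denominator = 20.9·3.3·sin10.8°·cos10.8° = 20.9·3.3·0.1874·0.9823 = 12.695 kPa
FS = 19.253 / 12.695 = 1.517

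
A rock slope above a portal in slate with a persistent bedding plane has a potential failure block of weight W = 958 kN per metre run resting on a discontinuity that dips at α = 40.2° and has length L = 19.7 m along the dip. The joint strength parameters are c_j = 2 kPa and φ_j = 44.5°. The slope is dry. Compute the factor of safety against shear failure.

Resolving the block weight along and normal to the plane and applying the Mohr–Coulomb strength on the joint:
N' = W cosα = 958·cos40.2° = 731.7 kN/m
Driving force T = W sinα = 958·sin40.2° = 618.3 kN/m
Resisting force R = c_j·L + N'·tanφ_j = 2·19.7 + 731.7·tan44.5° = 39.4 + 719.1 = 758.5 kN/m
FS = R / T = 758.5 / 618.3 = 1.227

FS = 1.23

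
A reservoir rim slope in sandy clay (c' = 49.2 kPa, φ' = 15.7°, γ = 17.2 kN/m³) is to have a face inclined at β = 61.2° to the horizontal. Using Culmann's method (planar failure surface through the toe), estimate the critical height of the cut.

H_c = 32.27 m

Culmann's analysis gives the critical failure plane at α_cr = (β + φ')/2 = (61.2 + 15.7)/2 = 38.5°, and the critical height
H_c = (4c'/γ) · sinβ cosφ' / [1 − cos(β − φ')]
    = (4·49.2/17.2) · sin61.2°·cos15.7° / [1 − cos(45.5°)]
    = 11.442 · 0.8763·0.9627 / [1 − 0.7009]
    = 11.442 · 0.8436 / 0.2991
    = 32.27 m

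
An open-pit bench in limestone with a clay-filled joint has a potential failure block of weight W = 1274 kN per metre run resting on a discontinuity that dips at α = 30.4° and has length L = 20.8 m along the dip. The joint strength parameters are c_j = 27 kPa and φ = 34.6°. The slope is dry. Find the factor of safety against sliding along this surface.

Resolving the block weight along and normal to the plane and applying the Mohr–Coulomb strength on the joint:
N' = W cosα = 1274·cos30.4° = 1098.8 kN/m
Driving force T = W sinα = 1274·sin30.4° = 644.7 kN/m
Resisting force R = c_j·L + N'·tanφ = 27·20.8 + 1098.8·tan34.6° = 561.6 + 758.0 = 1319.6 kN/m
FS = R / T = 1319.6 / 644.7 = 2.047

FS = 2.05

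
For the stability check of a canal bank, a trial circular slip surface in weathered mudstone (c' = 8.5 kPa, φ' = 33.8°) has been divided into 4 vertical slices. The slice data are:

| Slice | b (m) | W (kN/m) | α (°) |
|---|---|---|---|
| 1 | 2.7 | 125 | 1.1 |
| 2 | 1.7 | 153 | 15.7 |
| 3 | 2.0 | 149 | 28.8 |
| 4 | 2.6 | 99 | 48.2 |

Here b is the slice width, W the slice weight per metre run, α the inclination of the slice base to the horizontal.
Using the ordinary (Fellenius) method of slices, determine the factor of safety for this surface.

FS = 2.14

Ordinary method of slices: FS = Σ[c'·Δl_i + (W_i cosα_i)·tanφ'] / Σ W_i sinα_i, with Δl_i = b_i / cosα_i.
Slice 1: Δl = 2.7/cos1.1° = 2.700 m; N'_1 = 125·cos1.1° = 125.0; c'Δl = 22.95; W sinα = 2.4
Slice 2: Δl = 1.7/cos15.7° = 1.766 m; N'_2 = 153·cos15.7° = 147.3; c'Δl = 15.01; W sinα = 41.4
Slice 3: Δl = 2.0/cos28.8° = 2.282 m; N'_3 = 149·cos28.8° = 130.6; c'Δl = 19.40; W sinα = 71.8
Slice 4: Δl = 2.6/cos48.2° = 3.901 m; N'_4 = 99·cos48.2° = 66.0; c'Δl = 33.16; W sinα = 73.8
Σc'Δl = 90.5 kN/m; ΣN' = 468.8 kN/m; ΣW sinα = 189.4 kN/m
Resisting = 90.5 + 468.8·tan33.8° = 90.5 + 313.9 = 404.4 kN/m
FS = 404.4 / 189.4 = 2.135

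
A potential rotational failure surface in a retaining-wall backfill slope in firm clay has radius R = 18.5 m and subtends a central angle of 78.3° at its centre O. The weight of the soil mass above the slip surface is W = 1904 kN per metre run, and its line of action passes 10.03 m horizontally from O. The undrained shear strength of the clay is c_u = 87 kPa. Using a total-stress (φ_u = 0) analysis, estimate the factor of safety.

FS = 2.13

Taking moments about the centre O, the resisting moment is provided by the undrained shear strength acting along the arc:
Arc length L_a = R·θ = 18.5·(78.3°·π/180) = 18.5·1.3666 = 25.28 m
M_R = c_u·L_a·R = 87·25.28·18.5 = 40691.3 kN·m/m
M_D = W·d = 1904·10.03 = 19097.1 kN·m/m
FS = M_R / M_D = 40691.3 / 19097.1 = 2.131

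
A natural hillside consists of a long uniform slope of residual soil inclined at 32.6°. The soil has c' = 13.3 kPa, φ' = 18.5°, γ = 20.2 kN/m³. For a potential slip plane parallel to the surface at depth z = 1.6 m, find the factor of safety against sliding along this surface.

For an infinite slope with a slip plane parallel to the surface (no pore pressure): FS = [c' + γz cos²β tanφ'] / [γz sinβ cosβ].
γz = 20.2·1.6 = 32.32 kN/m²
Numerator = 13.3 + 32.32·cos²32.6°·tan18.5° = 13.3 + 32.32·0.7097·0.3346 = 20.975 kPa
Denominator = 32.32·sin32.6°·cos32.6° = 32.32·0.5388·0.8425 = 14.670 kPa
FS = 20.975 / 14.670 = 1.430

FS = 1.43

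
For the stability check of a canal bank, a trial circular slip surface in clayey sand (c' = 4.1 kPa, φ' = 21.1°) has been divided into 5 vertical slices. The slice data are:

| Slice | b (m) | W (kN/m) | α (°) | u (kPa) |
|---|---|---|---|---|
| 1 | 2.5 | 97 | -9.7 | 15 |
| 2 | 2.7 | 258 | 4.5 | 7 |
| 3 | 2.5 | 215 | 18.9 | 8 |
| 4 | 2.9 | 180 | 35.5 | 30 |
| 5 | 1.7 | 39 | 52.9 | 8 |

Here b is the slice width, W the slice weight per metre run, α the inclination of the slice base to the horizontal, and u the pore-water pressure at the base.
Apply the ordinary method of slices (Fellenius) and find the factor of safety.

FS = 1.24

Ordinary method of slices: FS = Σ[c'·Δl_i + (W_i cosα_i − u_i·Δl_i)·tanφ'] / Σ W_i sinα_i, with Δl_i = b_i / cosα_i.
Slice 1: Δl = 2.5/cos(-9.7°) = 2.536 m; N'_1 = 97·cos(-9.7°) − 15·2.536 = 57.6; c'Δl = 10.40; W sinα = -16.3
Slice 2: Δl = 2.7/cos4.5° = 2.708 m; N'_2 = 258·cos4.5° − 7·2.708 = 238.2; c'Δl = 11.10; W sinα = 20.2
Slice 3: Δl = 2.5/cos18.9° = 2.642 m; N'_3 = 215·cos18.9° − 8·2.642 = 182.3; c'Δl = 10.83; W sinα = 69.6
Slice 4: Δl = 2.9/cos35.5° = 3.562 m; N'_4 = 180·cos35.5° − 30·3.562 = 39.7; c'Δl = 14.60; W sinα = 104.5
Slice 5: Δl = 1.7/cos52.9° = 2.818 m; N'_5 = 39·cos52.9° − 8·2.818 = 1.0; c'Δl = 11.55; W sinα = 31.1
Σc'Δl = 58.5 kN/m; ΣN' = 518.7 kN/m; ΣW sinα = 209.2 kN/m
Resisting = 58.5 + 518.7·tan21.1° = 58.5 + 200.2 = 258.7 kN/m
FS = 258.7 / 209.2 = 1.237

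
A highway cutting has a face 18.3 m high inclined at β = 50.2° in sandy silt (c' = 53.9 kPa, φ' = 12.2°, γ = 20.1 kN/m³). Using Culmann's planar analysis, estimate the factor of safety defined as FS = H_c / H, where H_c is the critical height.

FS = 2.08

H_c = (4c'/γ) · sinβ cosφ' / [1 − cos(β − φ')]
    = (4·53.9/20.1) · sin50.2°·cos12.2° / [1 − cos38.0°]
    = 10.726 · 0.7509 / 0.2120 = 38.00 m
FS = H_c / H = 38.00 / 18.3 = 2.076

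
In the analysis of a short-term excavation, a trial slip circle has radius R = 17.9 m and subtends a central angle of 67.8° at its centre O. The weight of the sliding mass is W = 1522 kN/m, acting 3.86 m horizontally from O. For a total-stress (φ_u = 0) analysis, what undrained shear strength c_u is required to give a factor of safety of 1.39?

c_u = 21.5 kPa

FS = c_u·L_a·R / (W·d), so c_u = FS·W·d / (L_a·R).
Arc length L_a = R·θ = 17.9·(67.8°·π/180) = 17.9·1.1833 = 21.18 m
c_u = 1.39·1522·3.86 / (21.18·17.9) = 8166.1 / 379.15 = 21.54 kPa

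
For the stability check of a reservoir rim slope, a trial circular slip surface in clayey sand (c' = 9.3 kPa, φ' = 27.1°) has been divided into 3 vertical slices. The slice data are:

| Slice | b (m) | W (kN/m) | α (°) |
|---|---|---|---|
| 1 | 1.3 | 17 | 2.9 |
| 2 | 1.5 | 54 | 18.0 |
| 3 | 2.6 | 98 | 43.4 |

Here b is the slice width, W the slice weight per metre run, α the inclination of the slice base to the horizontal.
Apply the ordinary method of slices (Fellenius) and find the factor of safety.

Ordinary method of slices: FS = Σ[c'·Δl_i + (W_i cosα_i)·tanφ'] / Σ W_i sinα_i, with Δl_i = b_i / cosα_i.
Slice 1: Δl = 1.3/cos2.9° = 1.302 m; N'_1 = 17·cos2.9° = 17.0; c'Δl = 12.11; W sinα = 0.9
Slice 2: Δl = 1.5/cos18.0° = 1.577 m; N'_2 = 54·cos18.0° = 51.4; c'Δl = 14.67; W sinα = 16.7
Slice 3: Δl = 2.6/cos43.4° = 3.578 m; N'_3 = 98·cos43.4° = 71.2; c'Δl = 33.28; W sinα = 67.3
Σc'Δl = 60.1 kN/m; ΣN' = 139.5 kN/m; ΣW sinα = 84.9 kN/m
Resisting = 60.1 + 139.5·tan27.1° = 60.1 + 71.4 = 131.5 kN/m
FS = 131.5 / 84.9 = 1.549

FS = 1.55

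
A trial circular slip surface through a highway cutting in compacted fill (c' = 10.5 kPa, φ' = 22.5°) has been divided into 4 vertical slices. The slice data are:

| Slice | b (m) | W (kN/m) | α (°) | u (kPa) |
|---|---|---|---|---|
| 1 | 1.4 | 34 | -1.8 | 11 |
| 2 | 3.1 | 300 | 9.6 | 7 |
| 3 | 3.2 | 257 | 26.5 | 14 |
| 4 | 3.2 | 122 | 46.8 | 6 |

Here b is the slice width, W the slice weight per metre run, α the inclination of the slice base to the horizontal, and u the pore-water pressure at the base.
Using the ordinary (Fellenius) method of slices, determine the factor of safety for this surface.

Ordinary method of slices: FS = Σ[c'·Δl_i + (W_i cosα_i − u_i·Δl_i)·tanφ'] / Σ W_i sinα_i, with Δl_i = b_i / cosα_i.
Slice 1: Δl = 1.4/cos(-1.8°) = 1.401 m; N'_1 = 34·cos(-1.8°) − 11·1.401 = 18.6; c'Δl = 14.71; W sinα = -1.1
Slice 2: Δl = 3.1/cos9.6° = 3.144 m; N'_2 = 300·cos9.6° − 7·3.144 = 273.8; c'Δl = 33.01; W sinα = 50.0
Slice 3: Δl = 3.2/cos26.5° = 3.576 m; N'_3 = 257·cos26.5° − 14·3.576 = 179.9; c'Δl = 37.54; W sinα = 114.7
Slice 4: Δl = 3.2/cos46.8° = 4.675 m; N'_4 = 122·cos46.8° − 6·4.675 = 55.5; c'Δl = 49.08; W sinα = 88.9
Σc'Δl = 134.3 kN/m; ΣN' = 527.8 kN/m; ΣW sinα = 252.6 kN/m
Resisting = 134.3 + 527.8·tan22.5° = 134.3 + 218.6 = 353.0 kN/m
FS = 353.0 / 252.6 = 1.397

FS = 1.40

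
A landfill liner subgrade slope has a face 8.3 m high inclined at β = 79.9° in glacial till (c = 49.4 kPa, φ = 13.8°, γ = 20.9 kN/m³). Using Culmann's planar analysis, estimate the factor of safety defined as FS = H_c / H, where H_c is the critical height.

FS = 1.83

H_c = (4c/γ) · sinβ cosφ / [1 − cos(β − φ)]
    = (4·49.4/20.9) · sin79.9°·cos13.8° / [1 − cos66.1°]
    = 9.455 · 0.9561 / 0.5949 = 15.20 m
FS = H_c / H = 15.20 / 8.3 = 1.831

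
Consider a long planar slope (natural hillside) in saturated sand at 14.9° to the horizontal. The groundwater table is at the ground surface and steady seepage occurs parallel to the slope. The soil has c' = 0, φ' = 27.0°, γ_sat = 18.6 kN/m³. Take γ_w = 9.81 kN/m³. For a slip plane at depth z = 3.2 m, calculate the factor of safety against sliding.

FS = 0.90

With seepage parallel to the slope and the water table at the surface, the effective normal stress on the slip plane uses the buoyant unit weight γ' = γ_sat − γ_w while the driving shear stress uses γ_sat:
FS = [c' + γ' z cos²β tanφ'] / [γ_sat z sinβ cosβ]
(For c' = 0 this reduces to FS = (γ'/γ_sat)·tanφ'/tanβ.)
γ' = 18.6 − 9.81 = 8.79 kN/m³
Numerator = 0.0 + 8.79·3.2·cos²14.9°·tan27.0° = 0.0 + 8.79·3.2·0.9339·0.5095 = 13.384 kPa
Denominator = 18.6·3.2·sin14.9°·cos14.9° = 18.6·3.2·0.2571·0.9664 = 14.790 kPa
FS = 13.384 / 14.790 = 0.905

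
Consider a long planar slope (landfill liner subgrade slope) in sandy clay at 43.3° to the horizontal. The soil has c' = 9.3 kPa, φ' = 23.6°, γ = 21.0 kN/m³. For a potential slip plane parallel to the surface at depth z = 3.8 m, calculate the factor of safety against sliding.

FS = 0.70

For an infinite slope with a slip plane parallel to the surface (no pore pressure): FS = [c' + γz cos²β tanφ'] / [γz sinβ cosβ].
γz = 21.0·3.8 = 79.80 kN/m²
Numerator = 9.3 + 79.80·cos²43.3°·tan23.6° = 9.3 + 79.80·0.5297·0.4369 = 27.766 kPa
Denominator = 79.80·sin43.3°·cos43.3° = 79.80·0.6858·0.7278 = 39.830 kPa
FS = 27.766 / 39.830 = 0.697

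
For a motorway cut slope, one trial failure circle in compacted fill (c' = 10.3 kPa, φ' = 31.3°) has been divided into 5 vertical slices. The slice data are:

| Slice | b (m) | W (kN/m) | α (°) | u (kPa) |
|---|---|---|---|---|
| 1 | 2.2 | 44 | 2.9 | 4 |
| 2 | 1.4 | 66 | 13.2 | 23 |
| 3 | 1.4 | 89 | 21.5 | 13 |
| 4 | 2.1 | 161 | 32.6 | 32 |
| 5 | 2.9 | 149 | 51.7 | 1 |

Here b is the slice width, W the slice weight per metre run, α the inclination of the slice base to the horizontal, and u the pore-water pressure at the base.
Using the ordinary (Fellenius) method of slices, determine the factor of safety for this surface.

FS = 1.16

Ordinary method of slices: FS = Σ[c'·Δl_i + (W_i cosα_i − u_i·Δl_i)·tanφ'] / Σ W_i sinα_i, with Δl_i = b_i / cosα_i.
Slice 1: Δl = 2.2/cos2.9° = 2.203 m; N'_1 = 44·cos2.9° − 4·2.203 = 35.1; c'Δl = 22.69; W sinα = 2.2
Slice 2: Δl = 1.4/cos13.2° = 1.438 m; N'_2 = 66·cos13.2° − 23·1.438 = 31.2; c'Δl = 14.81; W sinα = 15.1
Slice 3: Δl = 1.4/cos21.5° = 1.505 m; N'_3 = 89·cos21.5° − 13·1.505 = 63.2; c'Δl = 15.50; W sinα = 32.6
Slice 4: Δl = 2.1/cos32.6° = 2.493 m; N'_4 = 161·cos32.6° − 32·2.493 = 55.9; c'Δl = 25.68; W sinα = 86.7
Slice 5: Δl = 2.9/cos51.7° = 4.679 m; N'_5 = 149·cos51.7° − 1·4.679 = 87.7; c'Δl = 48.19; W sinα = 116.9
Σc'Δl = 126.9 kN/m; ΣN' = 273.1 kN/m; ΣW sinα = 253.6 kN/m
Resisting = 126.9 + 273.1·tan31.3° = 126.9 + 166.0 = 292.9 kN/m
FS = 292.9 / 253.6 = 1.155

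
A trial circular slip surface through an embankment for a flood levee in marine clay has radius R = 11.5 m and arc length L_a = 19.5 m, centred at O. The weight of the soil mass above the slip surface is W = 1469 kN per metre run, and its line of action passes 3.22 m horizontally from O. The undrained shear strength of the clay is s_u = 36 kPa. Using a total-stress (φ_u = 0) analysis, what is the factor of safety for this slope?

FS = 1.71

Taking moments about the centre O, the resisting moment is provided by the undrained shear strength acting along the arc:
M_R = s_u·L_a·R = 36·19.50·11.5 = 8073.0 kN·m/m
M_D = W·d = 1469·3.22 = 4730.2 kN·m/m
FS = M_R / M_D = 8073.0 / 4730.2 = 1.707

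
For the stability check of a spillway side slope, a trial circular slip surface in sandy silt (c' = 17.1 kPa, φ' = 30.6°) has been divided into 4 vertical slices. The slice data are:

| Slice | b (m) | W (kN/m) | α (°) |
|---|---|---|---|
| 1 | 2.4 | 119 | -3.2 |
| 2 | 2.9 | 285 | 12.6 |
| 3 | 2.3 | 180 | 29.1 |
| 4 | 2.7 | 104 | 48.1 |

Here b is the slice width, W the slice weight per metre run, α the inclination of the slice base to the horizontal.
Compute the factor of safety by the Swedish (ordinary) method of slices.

FS = 2.61

Ordinary method of slices: FS = Σ[c'·Δl_i + (W_i cosα_i)·tanφ'] / Σ W_i sinα_i, with Δl_i = b_i / cosα_i.
Slice 1: Δl = 2.4/cos(-3.2°) = 2.404 m; N'_1 = 119·cos(-3.2°) = 118.8; c'Δl = 41.10; W sinα = -6.6
Slice 2: Δl = 2.9/cos12.6° = 2.972 m; N'_2 = 285·cos12.6° = 278.1; c'Δl = 50.81; W sinα = 62.2
Slice 3: Δl = 2.3/cos29.1° = 2.632 m; N'_3 = 180·cos29.1° = 157.3; c'Δl = 45.01; W sinα = 87.5
Slice 4: Δl = 2.7/cos48.1° = 4.043 m; N'_4 = 104·cos48.1° = 69.5; c'Δl = 69.13; W sinα = 77.4
Σc'Δl = 206.1 kN/m; ΣN' = 623.7 kN/m; ΣW sinα = 220.5 kN/m
Resisting = 206.1 + 623.7·tan30.6° = 206.1 + 368.8 = 574.9 kN/m
FS = 574.9 / 220.5 = 2.608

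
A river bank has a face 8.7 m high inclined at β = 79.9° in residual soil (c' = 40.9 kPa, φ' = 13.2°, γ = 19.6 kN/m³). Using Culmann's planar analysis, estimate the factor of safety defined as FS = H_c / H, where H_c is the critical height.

H_c = (4c'/γ) · sinβ cosφ' / [1 − cos(β − φ')]
    = (4·40.9/19.6) · sin79.9°·cos13.2° / [1 − cos66.7°]
    = 8.347 · 0.9585 / 0.6045 = 13.24 m
FS = H_c / H = 13.24 / 8.7 = 1.521

FS = 1.52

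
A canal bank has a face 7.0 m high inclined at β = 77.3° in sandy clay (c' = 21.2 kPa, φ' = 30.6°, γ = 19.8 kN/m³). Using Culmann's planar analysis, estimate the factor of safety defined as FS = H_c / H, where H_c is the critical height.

FS = 1.64

H_c = (4c'/γ) · sinβ cosφ' / [1 − cos(β − φ')]
    = (4·21.2/19.8) · sin77.3°·cos30.6° / [1 − cos46.7°]
    = 4.283 · 0.8397 / 0.3142 = 11.45 m
FS = H_c / H = 11.45 / 7.0 = 1.635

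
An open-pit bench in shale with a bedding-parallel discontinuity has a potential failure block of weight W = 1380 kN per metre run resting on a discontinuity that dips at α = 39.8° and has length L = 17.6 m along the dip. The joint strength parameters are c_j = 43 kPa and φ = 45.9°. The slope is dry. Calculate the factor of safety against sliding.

Resolving the block weight along and normal to the plane and applying the Mohr–Coulomb strength on the joint:
N' = W cosα = 1380·cos39.8° = 1060.2 kN/m
Driving force T = W sinα = 1380·sin39.8° = 883.4 kN/m
Resisting force R = c_j·L + N'·tanφ = 43·17.6 + 1060.2·tan45.9° = 756.8 + 1094.1 = 1850.9 kN/m
FS = R / T = 1850.9 / 883.4 = 2.095

FS = 2.10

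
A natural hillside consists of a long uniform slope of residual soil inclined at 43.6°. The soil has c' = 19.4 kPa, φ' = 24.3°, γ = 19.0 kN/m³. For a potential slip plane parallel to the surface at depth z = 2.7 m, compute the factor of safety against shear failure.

For an infinite slope with a slip plane parallel to the surface (no pore pressure): FS = [c' + γz cos²β tanφ'] / [γz sinβ cosβ].
γz = 19.0·2.7 = 51.30 kN/m²
Numerator = 19.4 + 51.30·cos²43.6°·tan24.3° = 19.4 + 51.30·0.5244·0.4515 = 31.547 kPa
Denominator = 51.30·sin43.6°·cos43.6° = 51.30·0.6896·0.7242 = 25.619 kPa
FS = 31.547 / 25.619 = 1.231

FS = 1.23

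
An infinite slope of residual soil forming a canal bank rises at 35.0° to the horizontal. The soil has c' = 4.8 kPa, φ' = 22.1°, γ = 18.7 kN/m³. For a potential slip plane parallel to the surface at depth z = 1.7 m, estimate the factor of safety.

FS = 0.90

For an infinite slope with a slip plane parallel to the surface (no pore pressure): FS = [c' + γz cos²β tanφ'] / [γz sinβ cosβ].
γz = 18.7·1.7 = 31.79 kN/m²
Numerator = 4.8 + 31.79·cos²35.0°·tan22.1° = 4.8 + 31.79·0.6710·0.4061 = 13.462 kPa
Denominator = 31.79·sin35.0°·cos35.0° = 31.79·0.5736·0.8192 = 14.936 kPa
FS = 13.462 / 14.936 = 0.901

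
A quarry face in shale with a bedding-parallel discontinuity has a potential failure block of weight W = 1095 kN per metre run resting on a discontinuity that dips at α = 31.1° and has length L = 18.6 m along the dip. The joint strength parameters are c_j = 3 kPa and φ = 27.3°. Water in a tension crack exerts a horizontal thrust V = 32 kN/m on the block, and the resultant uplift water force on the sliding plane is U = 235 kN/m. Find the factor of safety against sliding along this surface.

FS = 0.69

Resolving the block weight along and normal to the plane and applying the Mohr–Coulomb strength on the joint:
N' = W cosα − U − V sinα = 1095·cos31.1° − 235 − 32·sin31.1° = 686.1 kN/m
Driving force T = W sinα + V cosα = 1095·sin31.1° + 32·cos31.1° = 593.0 kN/m
Resisting force R = c_j·L + N'·tanφ = 3·18.6 + 686.1·tan27.3° = 55.8 + 354.1 = 409.9 kN/m
FS = R / T = 409.9 / 593.0 = 0.691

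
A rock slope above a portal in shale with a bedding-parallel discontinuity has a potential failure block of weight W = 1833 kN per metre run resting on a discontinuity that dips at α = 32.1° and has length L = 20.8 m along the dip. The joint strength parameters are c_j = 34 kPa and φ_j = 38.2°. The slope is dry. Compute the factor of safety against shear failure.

FS = 1.98

Resolving the block weight along and normal to the plane and applying the Mohr–Coulomb strength on the joint:
N' = W cosα = 1833·cos32.1° = 1552.8 kN/m
Driving force T = W sinα = 1833·sin32.1° = 974.1 kN/m
Resisting force R = c_j·L + N'·tanφ_j = 34·20.8 + 1552.8·tan38.2° = 707.2 + 1221.9 = 1929.1 kN/m
FS = R / T = 1929.1 / 974.1 = 1.980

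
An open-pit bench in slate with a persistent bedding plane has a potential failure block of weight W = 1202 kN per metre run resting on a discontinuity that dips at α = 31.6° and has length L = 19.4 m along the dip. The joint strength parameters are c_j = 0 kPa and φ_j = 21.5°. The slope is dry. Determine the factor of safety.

FS = 0.64

Resolving the block weight along and normal to the plane and applying the Mohr–Coulomb strength on the joint:
N' = W cosα = 1202·cos31.6° = 1023.8 kN/m
Driving force T = W sinα = 1202·sin31.6° = 629.8 kN/m
Resisting force R = c_j·L + N'·tanφ_j = 0·19.4 + 1023.8·tan21.5° = 0.0 + 403.3 = 403.3 kN/m
FS = R / T = 403.3 / 629.8 = 0.640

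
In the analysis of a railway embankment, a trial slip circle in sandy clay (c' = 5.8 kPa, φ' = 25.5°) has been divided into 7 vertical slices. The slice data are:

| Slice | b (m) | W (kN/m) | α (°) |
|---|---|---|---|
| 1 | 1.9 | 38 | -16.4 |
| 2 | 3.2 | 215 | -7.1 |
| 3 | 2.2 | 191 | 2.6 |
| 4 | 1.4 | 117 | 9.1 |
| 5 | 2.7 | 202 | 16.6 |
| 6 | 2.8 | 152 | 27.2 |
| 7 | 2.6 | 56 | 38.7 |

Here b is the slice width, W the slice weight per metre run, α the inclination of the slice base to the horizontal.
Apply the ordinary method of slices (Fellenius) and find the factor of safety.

Ordinary method of slices: FS = Σ[c'·Δl_i + (W_i cosα_i)·tanφ'] / Σ W_i sinα_i, with Δl_i = b_i / cosα_i.
Slice 1: Δl = 1.9/cos(-16.4°) = 1.981 m; N'_1 = 38·cos(-16.4°) = 36.5; c'Δl = 11.49; W sinα = -10.7
Slice 2: Δl = 3.2/cos(-7.1°) = 3.225 m; N'_2 = 215·cos(-7.1°) = 213.4; c'Δl = 18.70; W sinα = -26.6
Slice 3: Δl = 2.2/cos2.6° = 2.202 m; N'_3 = 191·cos2.6° = 190.8; c'Δl = 12.77; W sinα = 8.7
Slice 4: Δl = 1.4/cos9.1° = 1.418 m; N'_4 = 117·cos9.1° = 115.5; c'Δl = 8.22; W sinα = 18.5
Slice 5: Δl = 2.7/cos16.6° = 2.817 m; N'_5 = 202·cos16.6° = 193.6; c'Δl = 16.34; W sinα = 57.7
Slice 6: Δl = 2.8/cos27.2° = 3.148 m; N'_6 = 152·cos27.2° = 135.2; c'Δl = 18.26; W sinα = 69.5
Slice 7: Δl = 2.6/cos38.7° = 3.331 m; N'_7 = 56·cos38.7° = 43.7; c'Δl = 19.32; W sinα = 35.0
Σc'Δl = 105.1 kN/m; ΣN' = 928.6 kN/m; ΣW sinα = 152.1 kN/m
Resisting = 105.1 + 928.6·tan25.5° = 105.1 + 442.9 = 548.0 kN/m
FS = 548.0 / 152.1 = 3.604

FS = 3.60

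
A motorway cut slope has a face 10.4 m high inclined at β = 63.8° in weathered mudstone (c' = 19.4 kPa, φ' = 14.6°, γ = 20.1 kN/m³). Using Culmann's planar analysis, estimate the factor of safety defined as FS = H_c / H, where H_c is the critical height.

H_c = (4c'/γ) · sinβ cosφ' / [1 − cos(β − φ')]
    = (4·19.4/20.1) · sin63.8°·cos14.6° / [1 − cos49.2°]
    = 3.861 · 0.8683 / 0.3466 = 9.67 m
FS = H_c / H = 9.67 / 10.4 = 0.930

FS = 0.93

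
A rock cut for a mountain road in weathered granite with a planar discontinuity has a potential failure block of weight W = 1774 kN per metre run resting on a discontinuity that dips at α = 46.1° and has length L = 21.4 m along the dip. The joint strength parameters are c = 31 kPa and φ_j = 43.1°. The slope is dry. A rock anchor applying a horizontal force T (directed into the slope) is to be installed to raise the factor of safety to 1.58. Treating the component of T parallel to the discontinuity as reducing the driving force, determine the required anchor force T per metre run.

Resolving forces along and normal to the sliding plane, with the horizontal anchor force T adding T·sinα to the effective normal force and T·cosα acting up the plane against the driving force:
FS = [cL + (W cosα + T sinα) tanφ_j] / [W sinα − T cosα]
Without the anchor: N' = 1230.1 kN/m, driving T_d = 1278.3 kN/m, resisting R = 31·21.4 + 1230.1·tan43.1° = 1814.5 kN/m, FS = 1.42.
Setting FS = 1.58 and solving for T:
1.58·(1278.3 − T cos46.1°) = 1814.5 + T sin46.1°·tan43.1°
T·(sin46.1°·tan43.1° + 1.58·cos46.1°) = 1.58·1278.3 − 1814.5
T·(0.7206·0.9358 + 1.58·0.6934) = 2019.6 − 1814.5 = 205.1
T·1.7699 = 205.1
T = 115.9 kN/m

T = 116 kN/m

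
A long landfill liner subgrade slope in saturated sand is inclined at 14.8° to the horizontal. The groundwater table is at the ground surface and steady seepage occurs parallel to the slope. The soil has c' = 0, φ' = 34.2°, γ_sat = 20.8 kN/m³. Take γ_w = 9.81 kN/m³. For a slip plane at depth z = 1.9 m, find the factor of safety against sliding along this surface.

With seepage parallel to the slope and the water table at the surface, the effective normal stress on the slip plane uses the buoyant unit weight γ' = γ_sat − γ_w while the driving shear stress uses γ_sat:
FS = [c' + γ' z cos²β tanφ'] / [γ_sat z sinβ cosβ]
(For c' = 0 this reduces to FS = (γ'/γ_sat)·tanφ'/tanβ.)
γ' = 20.8 − 9.81 = 10.99 kN/m³
Numerator = 0.0 + 10.99·1.9·cos²14.8°·tan34.2° = 0.0 + 10.99·1.9·0.9347·0.6796 = 13.265 kPa
Denominator = 20.8·1.9·sin14.8°·cos14.8° = 20.8·1.9·0.2554·0.9668 = 9.760 kPa
FS = 13.265 / 9.760 = 1.359

FS = 1.36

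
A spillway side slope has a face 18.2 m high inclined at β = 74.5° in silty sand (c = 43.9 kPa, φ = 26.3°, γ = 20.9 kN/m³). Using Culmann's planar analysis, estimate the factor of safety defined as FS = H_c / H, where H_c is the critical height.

H_c = (4c/γ) · sinβ cosφ / [1 − cos(β − φ)]
    = (4·43.9/20.9) · sin74.5°·cos26.3° / [1 − cos48.2°]
    = 8.402 · 0.8639 / 0.3335 = 21.77 m
FS = H_c / H = 21.77 / 18.2 = 1.196

FS = 1.20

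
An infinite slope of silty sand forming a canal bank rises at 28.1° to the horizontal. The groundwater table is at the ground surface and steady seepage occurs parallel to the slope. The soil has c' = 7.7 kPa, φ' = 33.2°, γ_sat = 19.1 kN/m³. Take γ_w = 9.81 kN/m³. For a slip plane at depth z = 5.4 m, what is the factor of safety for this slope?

With seepage parallel to the slope and the water table at the surface, the effective normal stress on the slip plane uses the buoyant unit weight γ' = γ_sat − γ_w while the driving shear stress uses γ_sat:
FS = [c' + γ' z cos²β tanφ'] / [γ_sat z sinβ cosβ]
γ' = 19.1 − 9.81 = 9.29 kN/m³
Numerator = 7.7 + 9.29·5.4·cos²28.1°·tan33.2° = 7.7 + 9.29·5.4·0.7781·0.6544 = 33.245 kPa
Denominator = 19.1·5.4·sin28.1°·cos28.1° = 19.1·5.4·0.4710·0.8821 = 42.854 kPa
FS = 33.245 / 42.854 = 0.776

FS = 0.78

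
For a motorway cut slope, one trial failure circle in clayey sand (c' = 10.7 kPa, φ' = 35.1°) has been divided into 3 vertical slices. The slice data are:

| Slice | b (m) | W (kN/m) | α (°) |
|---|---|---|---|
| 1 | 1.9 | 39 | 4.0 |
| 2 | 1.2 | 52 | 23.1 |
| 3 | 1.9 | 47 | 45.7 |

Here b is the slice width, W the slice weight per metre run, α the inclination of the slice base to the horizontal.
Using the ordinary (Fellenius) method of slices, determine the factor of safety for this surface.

FS = 2.60

Ordinary method of slices: FS = Σ[c'·Δl_i + (W_i cosα_i)·tanφ'] / Σ W_i sinα_i, with Δl_i = b_i / cosα_i.
Slice 1: Δl = 1.9/cos4.0° = 1.905 m; N'_1 = 39·cos4.0° = 38.9; c'Δl = 20.38; W sinα = 2.7
Slice 2: Δl = 1.2/cos23.1° = 1.305 m; N'_2 = 52·cos23.1° = 47.8; c'Δl = 13.96; W sinα = 20.4
Slice 3: Δl = 1.9/cos45.7° = 2.720 m; N'_3 = 47·cos45.7° = 32.8; c'Δl = 29.11; W sinα = 33.6
Σc'Δl = 63.4 kN/m; ΣN' = 119.6 kN/m; ΣW sinα = 56.8 kN/m
Resisting = 63.4 + 119.6·tan35.1° = 63.4 + 84.0 = 147.5 kN/m
FS = 147.5 / 56.8 = 2.598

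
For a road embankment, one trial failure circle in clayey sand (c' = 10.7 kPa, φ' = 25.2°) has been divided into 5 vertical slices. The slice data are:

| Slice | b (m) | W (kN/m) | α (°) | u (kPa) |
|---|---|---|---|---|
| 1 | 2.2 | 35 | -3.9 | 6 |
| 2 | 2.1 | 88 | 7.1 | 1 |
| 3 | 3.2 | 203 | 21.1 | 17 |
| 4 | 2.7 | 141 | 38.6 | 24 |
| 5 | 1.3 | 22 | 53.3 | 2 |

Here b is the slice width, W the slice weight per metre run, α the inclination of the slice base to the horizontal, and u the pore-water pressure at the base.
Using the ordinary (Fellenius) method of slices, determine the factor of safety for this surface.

FS = 1.45

Ordinary method of slices: FS = Σ[c'·Δl_i + (W_i cosα_i − u_i·Δl_i)·tanφ'] / Σ W_i sinα_i, with Δl_i = b_i / cosα_i.
Slice 1: Δl = 2.2/cos(-3.9°) = 2.205 m; N'_1 = 35·cos(-3.9°) − 6·2.205 = 21.7; c'Δl = 23.59; W sinα = -2.4
Slice 2: Δl = 2.1/cos7.1° = 2.116 m; N'_2 = 88·cos7.1° − 1·2.116 = 85.2; c'Δl = 22.64; W sinα = 10.9
Slice 3: Δl = 3.2/cos21.1° = 3.430 m; N'_3 = 203·cos21.1° − 17·3.430 = 131.1; c'Δl = 36.70; W sinα = 73.1
Slice 4: Δl = 2.7/cos38.6° = 3.455 m; N'_4 = 141·cos38.6° − 24·3.455 = 27.3; c'Δl = 36.97; W sinα = 88.0
Slice 5: Δl = 1.3/cos53.3° = 2.175 m; N'_5 = 22·cos53.3° − 2·2.175 = 8.8; c'Δl = 23.28; W sinα = 17.6
Σc'Δl = 143.2 kN/m; ΣN' = 274.1 kN/m; ΣW sinα = 187.2 kN/m
Resisting = 143.2 + 274.1·tan25.2° = 143.2 + 129.0 = 272.1 kN/m
FS = 272.1 / 187.2 = 1.454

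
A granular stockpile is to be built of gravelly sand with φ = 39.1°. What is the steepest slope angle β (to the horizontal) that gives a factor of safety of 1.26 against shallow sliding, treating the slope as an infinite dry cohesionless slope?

For an infinite dry cohesionless slope FS = tanφ/tanβ, so tanβ = tanφ / FS.
tanβ = tan39.1° / 1.26 = 0.8127 / 1.26 = 0.6450
β = arctan(0.6450) = 32.82°

β = 32.8°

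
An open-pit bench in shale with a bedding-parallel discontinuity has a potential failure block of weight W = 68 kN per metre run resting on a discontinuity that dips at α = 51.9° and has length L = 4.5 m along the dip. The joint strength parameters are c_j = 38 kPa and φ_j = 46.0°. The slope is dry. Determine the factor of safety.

Resolving the block weight along and normal to the plane and applying the Mohr–Coulomb strength on the joint:
N' = W cosα = 68·cos51.9° = 42.0 kN/m
Driving force T = W sinα = 68·sin51.9° = 53.5 kN/m
Resisting force R = c_j·L + N'·tanφ_j = 38·4.5 + 42.0·tan46.0° = 171.0 + 43.4 = 214.4 kN/m
FS = R / T = 214.4 / 53.5 = 4.008

FS = 4.01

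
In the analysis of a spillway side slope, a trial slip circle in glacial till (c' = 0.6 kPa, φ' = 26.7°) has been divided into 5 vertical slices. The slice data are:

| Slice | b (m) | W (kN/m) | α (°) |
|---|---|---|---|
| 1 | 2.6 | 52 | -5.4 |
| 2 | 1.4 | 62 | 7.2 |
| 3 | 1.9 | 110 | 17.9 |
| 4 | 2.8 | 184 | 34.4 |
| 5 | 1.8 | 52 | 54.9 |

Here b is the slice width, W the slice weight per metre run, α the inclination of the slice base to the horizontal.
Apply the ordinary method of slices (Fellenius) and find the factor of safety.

Ordinary method of slices: FS = Σ[c'·Δl_i + (W_i cosα_i)·tanφ'] / Σ W_i sinα_i, with Δl_i = b_i / cosα_i.
Slice 1: Δl = 2.6/cos(-5.4°) = 2.612 m; N'_1 = 52·cos(-5.4°) = 51.8; c'Δl = 1.57; W sinα = -4.9
Slice 2: Δl = 1.4/cos7.2° = 1.411 m; N'_2 = 62·cos7.2° = 61.5; c'Δl = 0.85; W sinα = 7.8
Slice 3: Δl = 1.9/cos17.9° = 1.997 m; N'_3 = 110·cos17.9° = 104.7; c'Δl = 1.20; W sinα = 33.8
Slice 4: Δl = 2.8/cos34.4° = 3.393 m; N'_4 = 184·cos34.4° = 151.8; c'Δl = 2.04; W sinα = 104.0
Slice 5: Δl = 1.8/cos54.9° = 3.130 m; N'_5 = 52·cos54.9° = 29.9; c'Δl = 1.88; W sinα = 42.5
Σc'Δl = 7.5 kN/m; ΣN' = 399.7 kN/m; ΣW sinα = 183.2 kN/m
Resisting = 7.5 + 399.7·tan26.7° = 7.5 + 201.0 = 208.5 kN/m
FS = 208.5 / 183.2 = 1.138

FS = 1.14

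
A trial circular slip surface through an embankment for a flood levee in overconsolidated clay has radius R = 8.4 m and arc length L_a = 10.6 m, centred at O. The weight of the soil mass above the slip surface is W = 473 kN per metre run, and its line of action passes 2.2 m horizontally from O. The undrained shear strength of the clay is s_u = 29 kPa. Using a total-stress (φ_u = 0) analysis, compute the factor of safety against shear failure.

Taking moments about the centre O, the resisting moment is provided by the undrained shear strength acting along the arc:
M_R = s_u·L_a·R = 29·10.60·8.4 = 2582.2 kN·m/m
M_D = W·d = 473·2.2 = 1040.6 kN·m/m
FS = M_R / M_D = 2582.2 / 1040.6 = 2.481

FS = 2.48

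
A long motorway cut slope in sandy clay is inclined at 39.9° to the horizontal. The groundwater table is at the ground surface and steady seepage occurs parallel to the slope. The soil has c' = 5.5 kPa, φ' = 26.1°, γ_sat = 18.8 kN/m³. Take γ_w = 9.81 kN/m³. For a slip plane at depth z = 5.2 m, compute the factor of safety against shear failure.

With seepage parallel to the slope and the water table at the surface, the effective normal stress on the slip plane uses the buoyant unit weight γ' = γ_sat − γ_w while the driving shear stress uses γ_sat:
FS = [c' + γ' z cos²β tanφ'] / [γ_sat z sinβ cosβ]
γ' = 18.8 − 9.81 = 8.99 kN/m³
Numerator = 5.5 + 8.99·5.2·cos²39.9°·tan26.1° = 5.5 + 8.99·5.2·0.5885·0.4899 = 18.979 kPa
Denominator = 18.8·5.2·sin39.9°·cos39.9° = 18.8·5.2·0.6414·0.7672 = 48.107 kPa
FS = 18.979 / 48.107 = 0.395

FS = 0.39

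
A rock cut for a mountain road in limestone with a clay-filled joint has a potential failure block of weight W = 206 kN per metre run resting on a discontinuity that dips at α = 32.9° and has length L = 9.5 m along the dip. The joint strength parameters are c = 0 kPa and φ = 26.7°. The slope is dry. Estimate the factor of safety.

FS = 0.78

Resolving the block weight along and normal to the plane and applying the Mohr–Coulomb strength on the joint:
N' = W cosα = 206·cos32.9° = 173.0 kN/m
Driving force T = W sinα = 206·sin32.9° = 111.9 kN/m
Resisting force R = c·L + N'·tanφ = 0·9.5 + 173.0·tan26.7° = 0.0 + 87.0 = 87.0 kN/m
FS = R / T = 87.0 / 111.9 = 0.777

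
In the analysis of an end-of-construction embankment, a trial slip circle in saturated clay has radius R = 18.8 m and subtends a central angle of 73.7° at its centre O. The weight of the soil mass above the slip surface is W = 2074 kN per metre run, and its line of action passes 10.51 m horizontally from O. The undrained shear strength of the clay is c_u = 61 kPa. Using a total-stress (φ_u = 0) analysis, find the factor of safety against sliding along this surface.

Taking moments about the centre O, the resisting moment is provided by the undrained shear strength acting along the arc:
Arc length L_a = R·θ = 18.8·(73.7°·π/180) = 18.8·1.2863 = 24.18 m
M_R = c_u·L_a·R = 61·24.18·18.8 = 27732.6 kN·m/m
M_D = W·d = 2074·10.51 = 21797.7 kN·m/m
FS = M_R / M_D = 27732.6 / 21797.7 = 1.272

FS = 1.27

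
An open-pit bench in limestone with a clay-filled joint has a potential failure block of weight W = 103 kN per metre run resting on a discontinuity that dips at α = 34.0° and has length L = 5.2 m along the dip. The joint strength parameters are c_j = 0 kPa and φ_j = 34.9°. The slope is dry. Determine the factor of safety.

Resolving the block weight along and normal to the plane and applying the Mohr–Coulomb strength on the joint:
N' = W cosα = 103·cos34.0° = 85.4 kN/m
Driving force T = W sinα = 103·sin34.0° = 57.6 kN/m
Resisting force R = c_j·L + N'·tanφ_j = 0·5.2 + 85.4·tan34.9° = 0.0 + 59.6 = 59.6 kN/m
FS = R / T = 59.6 / 57.6 = 1.034

FS = 1.03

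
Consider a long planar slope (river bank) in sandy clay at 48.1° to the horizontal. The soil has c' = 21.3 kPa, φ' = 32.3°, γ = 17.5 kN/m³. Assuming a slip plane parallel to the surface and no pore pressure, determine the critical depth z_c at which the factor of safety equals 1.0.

Setting FS = 1.00 in FS = [c' + γz cos²β tanφ'] / [γz sinβ cosβ] and solving for z:
z = c' / [γ cosβ (FS·sinβ − cosβ·tanφ')]
  = 21.3 / [17.5·cos48.1°·(1.00·sin48.1° − cos48.1°·tan32.3°)]
  = 21.3 / [17.5·0.6678·(1.00·0.7443 − 0.6678·0.6322)]
  = 21.3 / 3.7647 = 5.658 m

z_c = 5.66 m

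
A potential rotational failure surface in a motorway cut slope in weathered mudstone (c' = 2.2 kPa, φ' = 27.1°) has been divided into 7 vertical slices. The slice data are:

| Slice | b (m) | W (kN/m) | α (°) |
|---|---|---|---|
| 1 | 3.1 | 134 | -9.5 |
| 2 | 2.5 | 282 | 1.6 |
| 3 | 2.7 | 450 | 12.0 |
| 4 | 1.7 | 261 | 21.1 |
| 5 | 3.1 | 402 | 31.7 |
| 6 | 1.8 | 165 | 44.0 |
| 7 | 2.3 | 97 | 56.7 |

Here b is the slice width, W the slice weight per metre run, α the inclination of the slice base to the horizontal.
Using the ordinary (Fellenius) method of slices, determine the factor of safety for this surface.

Ordinary method of slices: FS = Σ[c'·Δl_i + (W_i cosα_i)·tanφ'] / Σ W_i sinα_i, with Δl_i = b_i / cosα_i.
Slice 1: Δl = 3.1/cos(-9.5°) = 3.143 m; N'_1 = 134·cos(-9.5°) = 132.2; c'Δl = 6.91; W sinα = -22.1
Slice 2: Δl = 2.5/cos1.6° = 2.501 m; N'_2 = 282·cos1.6° = 281.9; c'Δl = 5.50; W sinα = 7.9
Slice 3: Δl = 2.7/cos12.0° = 2.760 m; N'_3 = 450·cos12.0° = 440.2; c'Δl = 6.07; W sinα = 93.6
Slice 4: Δl = 1.7/cos21.1° = 1.822 m; N'_4 = 261·cos21.1° = 243.5; c'Δl = 4.01; W sinα = 94.0
Slice 5: Δl = 3.1/cos31.7° = 3.644 m; N'_5 = 402·cos31.7° = 342.0; c'Δl = 8.02; W sinα = 211.2
Slice 6: Δl = 1.8/cos44.0° = 2.502 m; N'_6 = 165·cos44.0° = 118.7; c'Δl = 5.51; W sinα = 114.6
Slice 7: Δl = 2.3/cos56.7° = 4.189 m; N'_7 = 97·cos56.7° = 53.3; c'Δl = 9.22; W sinα = 81.1
Σc'Δl = 45.2 kN/m; ΣN' = 1611.7 kN/m; ΣW sinα = 580.2 kN/m
Resisting = 45.2 + 1611.7·tan27.1° = 45.2 + 824.7 = 870.0 kN/m
FS = 870.0 / 580.2 = 1.499

FS = 1.50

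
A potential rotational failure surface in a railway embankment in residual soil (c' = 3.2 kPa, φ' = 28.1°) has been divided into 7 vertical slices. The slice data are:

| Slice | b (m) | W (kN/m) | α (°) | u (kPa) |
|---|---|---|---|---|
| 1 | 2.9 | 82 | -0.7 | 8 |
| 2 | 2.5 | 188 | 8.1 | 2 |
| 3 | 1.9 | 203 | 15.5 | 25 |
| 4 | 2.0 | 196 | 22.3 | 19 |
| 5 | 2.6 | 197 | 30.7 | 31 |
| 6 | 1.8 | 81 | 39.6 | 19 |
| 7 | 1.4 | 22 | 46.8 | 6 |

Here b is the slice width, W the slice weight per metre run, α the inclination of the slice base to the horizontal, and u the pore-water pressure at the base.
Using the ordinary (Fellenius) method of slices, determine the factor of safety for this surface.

Ordinary method of slices: FS = Σ[c'·Δl_i + (W_i cosα_i − u_i·Δl_i)·tanφ'] / Σ W_i sinα_i, with Δl_i = b_i / cosα_i.
Slice 1: Δl = 2.9/cos(-0.7°) = 2.900 m; N'_1 = 82·cos(-0.7°) − 8·2.900 = 58.8; c'Δl = 9.28; W sinα = -1.0
Slice 2: Δl = 2.5/cos8.1° = 2.525 m; N'_2 = 188·cos8.1° − 2·2.525 = 181.1; c'Δl = 8.08; W sinα = 26.5
Slice 3: Δl = 1.9/cos15.5° = 1.972 m; N'_3 = 203·cos15.5° − 25·1.972 = 146.3; c'Δl = 6.31; W sinα = 54.2
Slice 4: Δl = 2.0/cos22.3° = 2.162 m; N'_4 = 196·cos22.3° − 19·2.162 = 140.3; c'Δl = 6.92; W sinα = 74.4
Slice 5: Δl = 2.6/cos30.7° = 3.024 m; N'_5 = 197·cos30.7° − 31·3.024 = 75.7; c'Δl = 9.68; W sinα = 100.6
Slice 6: Δl = 1.8/cos39.6° = 2.336 m; N'_6 = 81·cos39.6° − 19·2.336 = 18.0; c'Δl = 7.48; W sinα = 51.6
Slice 7: Δl = 1.4/cos46.8° = 2.045 m; N'_7 = 22·cos46.8° − 6·2.045 = 2.8; c'Δl = 6.54; W sinα = 16.0
Σc'Δl = 54.3 kN/m; ΣN' = 622.9 kN/m; ΣW sinα = 322.4 kN/m
Resisting = 54.3 + 622.9·tan28.1° = 54.3 + 332.6 = 386.9 kN/m
FS = 386.9 / 322.4 = 1.200

FS = 1.20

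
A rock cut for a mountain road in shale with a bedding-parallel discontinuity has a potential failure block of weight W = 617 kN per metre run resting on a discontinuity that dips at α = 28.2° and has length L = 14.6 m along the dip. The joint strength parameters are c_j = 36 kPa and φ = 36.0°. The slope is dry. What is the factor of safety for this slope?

Resolving the block weight along and normal to the plane and applying the Mohr–Coulomb strength on the joint:
N' = W cosα = 617·cos28.2° = 543.8 kN/m
Driving force T = W sinα = 617·sin28.2° = 291.6 kN/m
Resisting force R = c_j·L + N'·tanφ = 36·14.6 + 543.8·tan36.0° = 525.6 + 395.1 = 920.7 kN/m
FS = R / T = 920.7 / 291.6 = 3.158

FS = 3.16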